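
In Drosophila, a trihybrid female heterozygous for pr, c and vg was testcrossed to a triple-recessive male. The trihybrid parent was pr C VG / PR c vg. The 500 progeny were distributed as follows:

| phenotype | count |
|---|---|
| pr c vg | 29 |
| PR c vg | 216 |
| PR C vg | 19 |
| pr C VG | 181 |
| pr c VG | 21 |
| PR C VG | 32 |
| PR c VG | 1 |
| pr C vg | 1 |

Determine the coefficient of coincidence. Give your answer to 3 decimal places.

0.378

The two rarest classes, pr C vg and PR c VG, are the double crossovers. Comparing them with the parentals, only the vg allele has switched, so vg is the middle locus and the order is pr – vg – c.
pr–vg: (61 + 2)/500 = 0.1260; vg–c: (40 + 2)/500 = 0.0840.
Expected DCO frequency = 0.1260 × 0.0840 ≈ 0.01058; observed = 2/500 ≈ 0.00400.
Coefficient of coincidence = 0.00400/0.01058 ≈ 0.378.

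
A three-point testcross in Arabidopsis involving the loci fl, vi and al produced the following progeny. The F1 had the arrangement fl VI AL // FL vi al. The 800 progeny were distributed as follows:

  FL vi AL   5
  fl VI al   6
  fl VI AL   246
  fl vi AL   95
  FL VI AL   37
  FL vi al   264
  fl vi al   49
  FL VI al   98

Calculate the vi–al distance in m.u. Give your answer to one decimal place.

25.5 m.u.

The two rarest classes, fl VI al and FL vi AL, are the double crossovers. Comparing them with the parentals, only the al allele has switched, so al is the middle locus and the order is fl – al – vi.
Crossovers in the al–vi interval produce the single-crossover classes fl vi AL and FL VI al (95 + 98 = 193) plus the double crossovers (11).
RF(al–vi) = (193 + 11) / 800 = 204/800 = 0.2550 → 25.5 m.u.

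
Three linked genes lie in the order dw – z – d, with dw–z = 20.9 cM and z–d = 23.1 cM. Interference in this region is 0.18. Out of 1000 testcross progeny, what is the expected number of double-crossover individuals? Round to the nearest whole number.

Map distances give recombination frequencies of 0.209 and 0.231 for the two intervals.
With interference 0.18 (so coincidence = 0.82), expected double-crossover frequency = 0.209 × 0.231 × 0.82 = 0.03959.
Expected number = 0.03959 × 1000 = 39.59 ≈ 40.

40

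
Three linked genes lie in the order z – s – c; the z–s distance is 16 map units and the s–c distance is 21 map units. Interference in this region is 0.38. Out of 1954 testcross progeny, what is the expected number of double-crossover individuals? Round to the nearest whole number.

Map distances give recombination frequencies of 0.160 and 0.210 for the two intervals.
With interference 0.38 (so coincidence = 0.62), expected double-crossover frequency = 0.160 × 0.210 × 0.62 = 0.02083.
Expected number = 0.02083 × 1954 = 40.71 ≈ 41.

41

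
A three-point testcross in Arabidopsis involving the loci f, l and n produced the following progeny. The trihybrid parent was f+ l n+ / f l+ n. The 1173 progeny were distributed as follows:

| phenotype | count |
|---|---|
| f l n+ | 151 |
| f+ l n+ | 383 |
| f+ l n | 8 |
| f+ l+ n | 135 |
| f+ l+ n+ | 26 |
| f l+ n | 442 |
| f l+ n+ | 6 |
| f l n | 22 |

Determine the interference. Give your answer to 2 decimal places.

0.12

The two rarest classes, f+ l n and f l+ n+, are the double crossovers. Comparing them with the parentals, only the n allele has switched, so n is the middle locus and the order is f – n – l.
f–n: (286 + 14)/1173 = 0.2558; n–l: (48 + 14)/1173 = 0.0529.
Expected DCO frequency = 0.2558 × 0.0529 ≈ 0.01353; observed = 14/1173 ≈ 0.01194.
Coefficient of coincidence = 0.01194/0.01353 ≈ 0.88; interference = 1 − 0.88 = 0.12.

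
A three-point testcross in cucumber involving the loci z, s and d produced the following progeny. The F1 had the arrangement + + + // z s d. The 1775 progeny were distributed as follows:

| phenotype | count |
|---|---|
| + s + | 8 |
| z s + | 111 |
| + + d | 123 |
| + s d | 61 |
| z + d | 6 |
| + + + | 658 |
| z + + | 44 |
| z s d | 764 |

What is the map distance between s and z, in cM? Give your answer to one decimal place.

6.7 cM

The two rarest classes, + s + and z + d, are the double crossovers. Comparing them with the parentals, only the s allele has switched, so s is the middle locus and the order is d – s – z.
Crossovers in the s–z interval produce the single-crossover classes z + + and + s d (44 + 61 = 105) plus the double crossovers (14).
RF(s–z) = (105 + 14) / 1775 = 119/1775 = 0.0670 → 6.7 cM.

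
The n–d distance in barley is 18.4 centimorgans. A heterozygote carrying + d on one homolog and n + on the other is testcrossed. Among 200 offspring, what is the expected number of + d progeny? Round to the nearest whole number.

A map distance of 18.4 centimorgans corresponds to a recombination frequency of 0.184.
The F1 is + d / n +, so + d is a parental gamete class with expected frequency (1 − r)/2 = 0.816/2 = 0.4080.
Expected number = 0.4080 × 200 = 81.60 ≈ 82.

82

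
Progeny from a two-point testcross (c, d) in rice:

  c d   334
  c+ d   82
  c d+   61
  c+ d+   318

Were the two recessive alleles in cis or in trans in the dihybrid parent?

The two most frequent classes are c+ d+ (318) and c d (334); these are the parental (non-recombinant) types.
So the F1 carried c+ d+ on one chromosome and c d on the other — the recessive alleles are on the same chromosome (cis / coupling).

cis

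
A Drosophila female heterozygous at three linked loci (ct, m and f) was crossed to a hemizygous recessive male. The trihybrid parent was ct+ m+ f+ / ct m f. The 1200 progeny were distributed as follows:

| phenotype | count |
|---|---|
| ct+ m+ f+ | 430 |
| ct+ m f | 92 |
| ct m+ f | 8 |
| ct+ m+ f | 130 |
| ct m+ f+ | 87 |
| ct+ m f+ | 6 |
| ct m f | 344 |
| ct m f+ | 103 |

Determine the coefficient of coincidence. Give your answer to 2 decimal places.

0.35

The two rarest classes, ct+ m f+ and ct m+ f, are the double crossovers. Comparing them with the parentals, only the m allele has switched, so m is the middle locus and the order is f – m – ct.
f–m: (233 + 14)/1200 = 0.2058; m–ct: (179 + 14)/1200 = 0.1608.
Expected DCO frequency = 0.2058 × 0.1608 ≈ 0.03309; observed = 14/1200 ≈ 0.01167.
Coefficient of coincidence = 0.01167/0.03309 ≈ 0.35.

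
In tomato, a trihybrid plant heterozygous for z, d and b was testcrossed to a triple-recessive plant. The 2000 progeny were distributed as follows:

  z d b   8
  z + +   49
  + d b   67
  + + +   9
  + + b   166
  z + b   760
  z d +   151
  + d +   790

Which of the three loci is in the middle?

d

The two most frequent reciprocal classes, + d + and z + b, are the parental types, so the F1 was + d + / z + b.
The two rarest classes, + + + and z d b, are the double crossovers. Comparing them with the parentals, only the d allele has switched, so d is the middle locus and the order is z – d – b.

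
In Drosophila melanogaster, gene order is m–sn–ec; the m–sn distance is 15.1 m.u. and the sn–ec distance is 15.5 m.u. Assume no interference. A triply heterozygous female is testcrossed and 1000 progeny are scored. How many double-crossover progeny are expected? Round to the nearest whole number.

Map distances give recombination frequencies of 0.151 and 0.155 for the two intervals.
With no interference, expected double-crossover frequency = 0.151 × 0.155 = 0.02340.
Expected number = 0.02340 × 1000 = 23.40 ≈ 23.

23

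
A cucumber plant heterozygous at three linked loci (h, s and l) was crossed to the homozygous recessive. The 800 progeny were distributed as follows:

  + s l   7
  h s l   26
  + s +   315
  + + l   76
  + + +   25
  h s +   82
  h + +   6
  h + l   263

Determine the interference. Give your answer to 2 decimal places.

The two most frequent reciprocal classes, + s + and h + l, are the parental types, so the F1 was + s + / h + l.
The two rarest classes, + s l and h + +, are the double crossovers. Comparing them with the parentals, only the l allele has switched, so l is the middle locus and the order is h – l – s.
h–l: (158 + 13)/800 = 0.2137; l–s: (51 + 13)/800 = 0.0800.
Expected DCO frequency = 0.2137 × 0.0800 ≈ 0.01710; observed = 13/800 ≈ 0.01625.
Coefficient of coincidence = 0.01625/0.01710 ≈ 0.95; interference = 1 − 0.95 = 0.05.

0.05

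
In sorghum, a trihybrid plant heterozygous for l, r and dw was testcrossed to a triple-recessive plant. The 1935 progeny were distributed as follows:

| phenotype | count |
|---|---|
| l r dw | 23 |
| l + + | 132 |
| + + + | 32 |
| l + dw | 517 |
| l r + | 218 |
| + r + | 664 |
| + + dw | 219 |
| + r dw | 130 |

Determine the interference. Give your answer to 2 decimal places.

0.32

The two most frequent reciprocal classes, l + dw and + r +, are the parental types, so the F1 was l + dw / + r +.
The two rarest classes, l r dw and + + +, are the double crossovers. Comparing them with the parentals, only the r allele has switched, so r is the middle locus and the order is dw – r – l.
dw–r: (262 + 55)/1935 = 0.1638; r–l: (437 + 55)/1935 = 0.2543.
Expected DCO frequency = 0.1638 × 0.2543 ≈ 0.04165; observed = 55/1935 ≈ 0.02842.
Coefficient of coincidence = 0.02842/0.04165 ≈ 0.68; interference = 1 − 0.68 = 0.32.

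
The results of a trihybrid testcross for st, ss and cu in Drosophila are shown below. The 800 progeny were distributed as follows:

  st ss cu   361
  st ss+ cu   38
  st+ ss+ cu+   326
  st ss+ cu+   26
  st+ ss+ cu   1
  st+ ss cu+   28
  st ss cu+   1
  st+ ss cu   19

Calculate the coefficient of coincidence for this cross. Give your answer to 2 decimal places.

0.50

The two most frequent reciprocal classes, st+ ss+ cu+ and st ss cu, are the parental types, so the F1 was st+ ss+ cu+ / st ss cu.
The two rarest classes, st+ ss+ cu and st ss cu+, are the double crossovers. Comparing them with the parentals, only the cu allele has switched, so cu is the middle locus and the order is ss – cu – st.
ss–cu: (66 + 2)/800 = 0.0850; cu–st: (45 + 2)/800 = 0.0587.
Expected DCO frequency = 0.0850 × 0.0587 ≈ 0.00499; observed = 2/800 ≈ 0.00250.
Coefficient of coincidence = 0.00250/0.00499 ≈ 0.50.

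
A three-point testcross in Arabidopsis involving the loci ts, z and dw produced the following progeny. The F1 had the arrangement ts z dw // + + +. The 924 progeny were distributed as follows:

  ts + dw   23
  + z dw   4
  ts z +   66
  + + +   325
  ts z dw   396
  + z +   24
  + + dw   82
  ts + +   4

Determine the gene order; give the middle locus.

The two rarest classes, + z dw and ts + +, are the double crossovers. Comparing them with the parentals, only the ts allele has switched, so ts is the middle locus and the order is dw – ts – z.

ts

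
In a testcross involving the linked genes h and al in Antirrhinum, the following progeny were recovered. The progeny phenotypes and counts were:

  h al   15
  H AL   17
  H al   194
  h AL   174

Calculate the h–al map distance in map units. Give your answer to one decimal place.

The two most frequent classes, H al (194) and h AL (174), are the parental types, so the F1 was H al / h AL.
The recombinant classes are H AL and h al: 17 + 15 = 32.
Recombination frequency = 32/400 = 0.0800 ≈ 8.0%, i.e. 8.0 map units.

8.0 map units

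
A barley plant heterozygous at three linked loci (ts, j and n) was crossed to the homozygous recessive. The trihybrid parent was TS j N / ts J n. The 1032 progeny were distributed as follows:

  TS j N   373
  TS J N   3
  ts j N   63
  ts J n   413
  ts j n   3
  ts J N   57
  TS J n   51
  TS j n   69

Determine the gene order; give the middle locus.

The two rarest classes, TS J N and ts j n, are the double crossovers. Comparing them with the parentals, only the j allele has switched, so j is the middle locus and the order is ts – j – n.

j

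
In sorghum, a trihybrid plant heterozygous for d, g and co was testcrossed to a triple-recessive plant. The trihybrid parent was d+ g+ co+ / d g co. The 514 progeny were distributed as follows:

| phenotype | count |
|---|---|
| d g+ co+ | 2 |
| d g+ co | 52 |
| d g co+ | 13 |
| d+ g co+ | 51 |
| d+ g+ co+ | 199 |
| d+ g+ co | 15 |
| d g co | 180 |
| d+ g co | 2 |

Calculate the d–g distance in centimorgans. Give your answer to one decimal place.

The two rarest classes, d g+ co+ and d+ g co, are the double crossovers. Comparing them with the parentals, only the d allele has switched, so d is the middle locus and the order is g – d – co.
Crossovers in the g–d interval produce the single-crossover classes d+ g co+ and d g+ co (51 + 52 = 103) plus the double crossovers (4).
RF(g–d) = (103 + 4) / 514 = 107/514 = 0.2082 → 20.8 centimorgans.

20.8 centimorgans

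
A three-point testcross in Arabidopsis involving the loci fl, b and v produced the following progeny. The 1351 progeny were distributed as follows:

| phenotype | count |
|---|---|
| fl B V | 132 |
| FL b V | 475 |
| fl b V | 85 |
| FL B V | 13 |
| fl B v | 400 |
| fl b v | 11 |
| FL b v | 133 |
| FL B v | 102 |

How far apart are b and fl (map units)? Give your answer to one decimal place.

The two most frequent reciprocal classes, FL b V and fl B v, are the parental types, so the F1 was FL b V / fl B v.
The two rarest classes, FL B V and fl b v, are the double crossovers. Comparing them with the parentals, only the b allele has switched, so b is the middle locus and the order is v – b – fl.
Crossovers in the b–fl interval produce the single-crossover classes fl b V and FL B v (85 + 102 = 187) plus the double crossovers (24).
RF(b–fl) = (187 + 24) / 1351 = 211/1351 = 0.1562 → 15.6 map units.

15.6 map units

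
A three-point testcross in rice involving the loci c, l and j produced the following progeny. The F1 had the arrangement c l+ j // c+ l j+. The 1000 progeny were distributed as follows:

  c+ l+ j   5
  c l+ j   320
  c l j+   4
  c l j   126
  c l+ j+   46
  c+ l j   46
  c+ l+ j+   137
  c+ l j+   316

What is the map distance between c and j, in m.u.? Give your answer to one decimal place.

The two rarest classes, c+ l+ j and c l j+, are the double crossovers. Comparing them with the parentals, only the c allele has switched, so c is the middle locus and the order is l – c – j.
Crossovers in the c–j interval produce the single-crossover classes c l+ j+ and c+ l j (46 + 46 = 92) plus the double crossovers (9).
RF(c–j) = (92 + 9) / 1000 = 101/1000 = 0.1010 → 10.1 m.u.

10.1 m.u.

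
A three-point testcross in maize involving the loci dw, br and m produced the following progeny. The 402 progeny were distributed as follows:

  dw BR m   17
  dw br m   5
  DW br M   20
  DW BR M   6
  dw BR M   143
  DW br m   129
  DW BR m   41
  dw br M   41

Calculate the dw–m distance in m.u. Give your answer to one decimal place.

11.9 m.u.

The two most frequent reciprocal classes, dw BR M and DW br m, are the parental types, so the F1 was dw BR M / DW br m.
The two rarest classes, DW BR M and dw br m, are the double crossovers. Comparing them with the parentals, only the dw allele has switched, so dw is the middle locus and the order is br – dw – m.
Crossovers in the dw–m interval produce the single-crossover classes dw BR m and DW br M (17 + 20 = 37) plus the double crossovers (11).
RF(dw–m) = (37 + 11) / 402 = 48/402 = 0.1194 → 11.9 m.u.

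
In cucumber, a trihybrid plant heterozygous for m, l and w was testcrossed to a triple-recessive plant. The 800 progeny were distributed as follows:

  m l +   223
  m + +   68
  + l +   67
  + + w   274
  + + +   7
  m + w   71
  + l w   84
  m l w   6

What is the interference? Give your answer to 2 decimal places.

0.58

The two most frequent reciprocal classes, m l + and + + w, are the parental types, so the F1 was m l + / + + w.
The two rarest classes, m l w and + + +, are the double crossovers. Comparing them with the parentals, only the w allele has switched, so w is the middle locus and the order is m – w – l.
m–w: (138 + 13)/800 = 0.1888; w–l: (152 + 13)/800 = 0.2062.
Expected DCO frequency = 0.1888 × 0.2062 ≈ 0.03893; observed = 13/800 ≈ 0.01625.
Coefficient of coincidence = 0.01625/0.03893 ≈ 0.42; interference = 1 − 0.42 = 0.58.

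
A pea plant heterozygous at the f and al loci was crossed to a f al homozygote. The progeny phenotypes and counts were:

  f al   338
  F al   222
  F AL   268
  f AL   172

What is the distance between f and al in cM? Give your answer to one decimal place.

The two most frequent classes, F AL (268) and f al (338), are the parental types, so the F1 was F AL / f al.
The recombinant classes are F al and f AL: 222 + 172 = 394.
Recombination frequency = 394/1000 = 0.3940 ≈ 39.4%, i.e. 39.4 cM.

39.4 cM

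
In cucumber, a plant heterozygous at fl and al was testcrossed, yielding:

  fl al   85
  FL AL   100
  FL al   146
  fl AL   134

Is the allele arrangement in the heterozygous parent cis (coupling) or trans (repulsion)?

trans

The two most frequent classes are FL al (146) and fl AL (134); these are the parental (non-recombinant) types.
So the F1 carried FL al on one chromosome and fl AL on the other — the recessive alleles are on opposite chromosomes (trans / repulsion).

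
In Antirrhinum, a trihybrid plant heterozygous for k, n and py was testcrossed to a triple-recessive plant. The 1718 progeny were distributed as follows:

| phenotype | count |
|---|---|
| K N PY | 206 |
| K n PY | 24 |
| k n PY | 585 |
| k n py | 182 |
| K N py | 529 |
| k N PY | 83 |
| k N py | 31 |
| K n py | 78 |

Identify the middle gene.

k

The two most frequent reciprocal classes, k n PY and K N py, are the parental types, so the F1 was k n PY / K N py.
The two rarest classes, K n PY and k N py, are the double crossovers. Comparing them with the parentals, only the k allele has switched, so k is the middle locus and the order is py – k – n.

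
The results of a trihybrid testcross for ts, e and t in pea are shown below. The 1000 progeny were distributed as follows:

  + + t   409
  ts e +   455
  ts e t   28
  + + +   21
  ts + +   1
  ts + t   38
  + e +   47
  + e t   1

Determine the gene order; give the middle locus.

The two most frequent reciprocal classes, + + t and ts e +, are the parental types, so the F1 was + + t / ts e +.
The two rarest classes, + e t and ts + +, are the double crossovers. Comparing them with the parentals, only the e allele has switched, so e is the middle locus and the order is t – e – ts.

e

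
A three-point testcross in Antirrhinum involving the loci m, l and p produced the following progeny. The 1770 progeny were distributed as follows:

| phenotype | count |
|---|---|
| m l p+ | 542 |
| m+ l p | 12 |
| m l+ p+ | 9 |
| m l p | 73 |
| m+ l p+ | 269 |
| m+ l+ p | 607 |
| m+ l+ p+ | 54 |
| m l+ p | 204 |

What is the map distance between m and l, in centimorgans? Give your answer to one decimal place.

27.9 centimorgans

The two most frequent reciprocal classes, m+ l+ p and m l p+, are the parental types, so the F1 was m+ l+ p / m l p+.
The two rarest classes, m+ l p and m l+ p+, are the double crossovers. Comparing them with the parentals, only the l allele has switched, so l is the middle locus and the order is m – l – p.
Crossovers in the m–l interval produce the single-crossover classes m l+ p and m+ l p+ (204 + 269 = 473) plus the double crossovers (21).
RF(m–l) = (473 + 21) / 1770 = 494/1770 = 0.2791 → 27.9 centimorgans.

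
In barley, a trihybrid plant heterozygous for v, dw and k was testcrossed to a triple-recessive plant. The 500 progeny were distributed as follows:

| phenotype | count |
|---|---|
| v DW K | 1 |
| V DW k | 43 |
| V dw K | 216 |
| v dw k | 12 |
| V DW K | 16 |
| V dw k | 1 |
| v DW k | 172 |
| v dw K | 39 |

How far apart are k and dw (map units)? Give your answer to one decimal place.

The two most frequent reciprocal classes, v DW k and V dw K, are the parental types, so the F1 was v DW k / V dw K.
The two rarest classes, v DW K and V dw k, are the double crossovers. Comparing them with the parentals, only the k allele has switched, so k is the middle locus and the order is v – k – dw.
Crossovers in the k–dw interval produce the single-crossover classes v dw k and V DW K (12 + 16 = 28) plus the double crossovers (2).
RF(k–dw) = (28 + 2) / 500 = 30/500 = 0.0600 → 6.0 map units.

6.0 map units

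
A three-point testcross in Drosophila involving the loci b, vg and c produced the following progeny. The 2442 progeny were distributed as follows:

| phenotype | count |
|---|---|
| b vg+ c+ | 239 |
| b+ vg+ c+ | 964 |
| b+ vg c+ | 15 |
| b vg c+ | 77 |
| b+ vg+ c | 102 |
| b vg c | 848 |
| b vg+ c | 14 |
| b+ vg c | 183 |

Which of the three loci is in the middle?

vg

The two most frequent reciprocal classes, b vg c and b+ vg+ c+, are the parental types, so the F1 was b vg c / b+ vg+ c+.
The two rarest classes, b vg+ c and b+ vg c+, are the double crossovers. Comparing them with the parentals, only the vg allele has switched, so vg is the middle locus and the order is c – vg – b.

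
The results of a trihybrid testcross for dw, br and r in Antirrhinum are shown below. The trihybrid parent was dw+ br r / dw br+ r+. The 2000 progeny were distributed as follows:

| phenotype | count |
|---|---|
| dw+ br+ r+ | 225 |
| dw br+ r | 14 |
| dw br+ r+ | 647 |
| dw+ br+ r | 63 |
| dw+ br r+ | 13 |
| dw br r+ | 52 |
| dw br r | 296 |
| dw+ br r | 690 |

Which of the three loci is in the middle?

The two rarest classes, dw+ br r+ and dw br+ r, are the double crossovers. Comparing them with the parentals, only the r allele has switched, so r is the middle locus and the order is br – r – dw.

r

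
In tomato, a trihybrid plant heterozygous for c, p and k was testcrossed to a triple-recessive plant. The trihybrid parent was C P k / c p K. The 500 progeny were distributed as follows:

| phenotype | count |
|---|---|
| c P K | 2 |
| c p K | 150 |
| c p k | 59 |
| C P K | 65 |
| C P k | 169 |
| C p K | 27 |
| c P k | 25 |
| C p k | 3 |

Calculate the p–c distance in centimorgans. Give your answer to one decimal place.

11.4 centimorgans

The two rarest classes, C p k and c P K, are the double crossovers. Comparing them with the parentals, only the p allele has switched, so p is the middle locus and the order is k – p – c.
Crossovers in the p–c interval produce the single-crossover classes c P k and C p K (25 + 27 = 52) plus the double crossovers (5).
RF(p–c) = (52 + 5) / 500 = 57/500 = 0.1140 → 11.4 centimorgans.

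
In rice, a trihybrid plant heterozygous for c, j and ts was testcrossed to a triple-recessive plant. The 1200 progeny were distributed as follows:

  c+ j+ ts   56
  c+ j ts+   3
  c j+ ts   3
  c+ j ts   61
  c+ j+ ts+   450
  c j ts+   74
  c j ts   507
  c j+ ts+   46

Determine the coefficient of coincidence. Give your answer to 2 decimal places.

0.47

The two most frequent reciprocal classes, c+ j+ ts+ and c j ts, are the parental types, so the F1 was c+ j+ ts+ / c j ts.
The two rarest classes, c+ j ts+ and c j+ ts, are the double crossovers. Comparing them with the parentals, only the j allele has switched, so j is the middle locus and the order is ts – j – c.
ts–j: (130 + 6)/1200 = 0.1133; j–c: (107 + 6)/1200 = 0.0942.
Expected DCO frequency = 0.1133 × 0.0942 ≈ 0.01067; observed = 6/1200 ≈ 0.00500.
Coefficient of coincidence = 0.00500/0.01067 ≈ 0.47.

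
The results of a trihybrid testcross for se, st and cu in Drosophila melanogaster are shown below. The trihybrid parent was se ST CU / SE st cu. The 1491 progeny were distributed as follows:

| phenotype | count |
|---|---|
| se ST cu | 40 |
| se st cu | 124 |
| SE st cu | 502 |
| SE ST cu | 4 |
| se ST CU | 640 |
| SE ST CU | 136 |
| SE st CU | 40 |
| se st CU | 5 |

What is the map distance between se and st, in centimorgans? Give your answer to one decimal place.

The two rarest classes, se st CU and SE ST cu, are the double crossovers. Comparing them with the parentals, only the st allele has switched, so st is the middle locus and the order is se – st – cu.
Crossovers in the se–st interval produce the single-crossover classes SE ST CU and se st cu (136 + 124 = 260) plus the double crossovers (9).
RF(se–st) = (260 + 9) / 1491 = 269/1491 = 0.1804 → 18.0 centimorgans.

18.0 centimorgans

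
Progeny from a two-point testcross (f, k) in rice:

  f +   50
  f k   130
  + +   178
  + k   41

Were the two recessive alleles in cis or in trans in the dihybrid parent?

cis

The two most frequent classes are + + (178) and f k (130); these are the parental (non-recombinant) types.
So the F1 carried + + on one chromosome and f k on the other — the recessive alleles are on the same chromosome (cis / coupling).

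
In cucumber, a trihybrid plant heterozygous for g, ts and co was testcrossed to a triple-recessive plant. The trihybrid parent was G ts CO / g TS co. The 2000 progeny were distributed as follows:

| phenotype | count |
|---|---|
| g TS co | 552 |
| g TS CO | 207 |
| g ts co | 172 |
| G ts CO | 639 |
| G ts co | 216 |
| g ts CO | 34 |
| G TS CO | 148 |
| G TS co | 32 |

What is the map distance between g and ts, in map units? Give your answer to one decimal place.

The two rarest classes, g ts CO and G TS co, are the double crossovers. Comparing them with the parentals, only the g allele has switched, so g is the middle locus and the order is ts – g – co.
Crossovers in the ts–g interval produce the single-crossover classes G TS CO and g ts co (148 + 172 = 320) plus the double crossovers (66).
RF(ts–g) = (320 + 66) / 2000 = 386/2000 = 0.1930 → 19.3 map units.

19.3 map units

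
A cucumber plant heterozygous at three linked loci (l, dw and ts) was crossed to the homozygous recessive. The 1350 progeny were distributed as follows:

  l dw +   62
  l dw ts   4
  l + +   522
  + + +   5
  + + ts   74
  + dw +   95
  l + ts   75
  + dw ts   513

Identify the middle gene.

l

The two most frequent reciprocal classes, l + + and + dw ts, are the parental types, so the F1 was l + + / + dw ts.
The two rarest classes, + + + and l dw ts, are the double crossovers. Comparing them with the parentals, only the l allele has switched, so l is the middle locus and the order is ts – l – dw.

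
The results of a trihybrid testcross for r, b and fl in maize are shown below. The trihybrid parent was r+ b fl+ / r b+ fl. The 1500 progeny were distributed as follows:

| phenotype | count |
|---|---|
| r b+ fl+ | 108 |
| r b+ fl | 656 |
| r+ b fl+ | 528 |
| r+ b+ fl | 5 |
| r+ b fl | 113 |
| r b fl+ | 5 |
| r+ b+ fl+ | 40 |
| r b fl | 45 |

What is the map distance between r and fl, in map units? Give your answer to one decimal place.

15.4 map units

The two rarest classes, r b fl+ and r+ b+ fl, are the double crossovers. Comparing them with the parentals, only the r allele has switched, so r is the middle locus and the order is fl – r – b.
Crossovers in the fl–r interval produce the single-crossover classes r+ b fl and r b+ fl+ (113 + 108 = 221) plus the double crossovers (10).
RF(fl–r) = (221 + 10) / 1500 = 231/1500 = 0.1540 → 15.4 map units.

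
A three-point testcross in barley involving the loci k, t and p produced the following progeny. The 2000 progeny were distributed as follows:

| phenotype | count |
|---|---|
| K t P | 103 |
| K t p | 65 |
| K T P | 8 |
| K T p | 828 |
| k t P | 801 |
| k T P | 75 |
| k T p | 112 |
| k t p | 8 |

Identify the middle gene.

The two most frequent reciprocal classes, k t P and K T p, are the parental types, so the F1 was k t P / K T p.
The two rarest classes, k t p and K T P, are the double crossovers. Comparing them with the parentals, only the p allele has switched, so p is the middle locus and the order is t – p – k.

p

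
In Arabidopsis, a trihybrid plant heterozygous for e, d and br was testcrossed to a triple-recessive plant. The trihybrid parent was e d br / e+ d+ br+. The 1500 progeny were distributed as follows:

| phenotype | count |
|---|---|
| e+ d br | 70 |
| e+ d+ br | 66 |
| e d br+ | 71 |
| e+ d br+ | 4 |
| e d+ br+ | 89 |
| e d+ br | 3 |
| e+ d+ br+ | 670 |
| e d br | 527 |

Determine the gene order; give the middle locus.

d

The two rarest classes, e d+ br and e+ d br+, are the double crossovers. Comparing them with the parentals, only the d allele has switched, so d is the middle locus and the order is br – d – e.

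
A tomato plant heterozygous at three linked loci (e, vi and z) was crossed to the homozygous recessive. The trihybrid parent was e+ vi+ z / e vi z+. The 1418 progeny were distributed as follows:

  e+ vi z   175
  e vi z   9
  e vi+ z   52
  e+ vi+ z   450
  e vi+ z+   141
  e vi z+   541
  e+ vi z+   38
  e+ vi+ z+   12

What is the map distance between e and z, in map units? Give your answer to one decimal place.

7.8 map units

The two rarest classes, e+ vi+ z+ and e vi z, are the double crossovers. Comparing them with the parentals, only the z allele has switched, so z is the middle locus and the order is vi – z – e.
Crossovers in the z–e interval produce the single-crossover classes e vi+ z and e+ vi z+ (52 + 38 = 90) plus the double crossovers (21).
RF(z–e) = (90 + 21) / 1418 = 111/1418 = 0.0783 → 7.8 map units.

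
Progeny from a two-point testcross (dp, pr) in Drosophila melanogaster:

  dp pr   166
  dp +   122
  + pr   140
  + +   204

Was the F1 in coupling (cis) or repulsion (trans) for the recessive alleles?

cis

The two most frequent classes are + + (204) and dp pr (166); these are the parental (non-recombinant) types.
So the F1 carried + + on one chromosome and dp pr on the other — the recessive alleles are on the same chromosome (cis / coupling).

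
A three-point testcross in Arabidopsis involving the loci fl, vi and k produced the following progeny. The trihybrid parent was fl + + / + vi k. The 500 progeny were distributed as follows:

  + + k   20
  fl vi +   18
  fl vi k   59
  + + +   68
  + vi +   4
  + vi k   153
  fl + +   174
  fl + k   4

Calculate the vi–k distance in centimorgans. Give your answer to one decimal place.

The two rarest classes, fl + k and + vi +, are the double crossovers. Comparing them with the parentals, only the k allele has switched, so k is the middle locus and the order is fl – k – vi.
Crossovers in the k–vi interval produce the single-crossover classes fl vi + and + + k (18 + 20 = 38) plus the double crossovers (8).
RF(k–vi) = (38 + 8) / 500 = 46/500 = 0.0920 → 9.2 centimorgans.

9.2 centimorgans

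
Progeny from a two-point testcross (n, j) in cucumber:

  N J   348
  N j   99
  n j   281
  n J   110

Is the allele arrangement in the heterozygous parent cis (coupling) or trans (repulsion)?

The two most frequent classes are N J (348) and n j (281); these are the parental (non-recombinant) types.
So the F1 carried N J on one chromosome and n j on the other — the recessive alleles are on the same chromosome (cis / coupling).

cis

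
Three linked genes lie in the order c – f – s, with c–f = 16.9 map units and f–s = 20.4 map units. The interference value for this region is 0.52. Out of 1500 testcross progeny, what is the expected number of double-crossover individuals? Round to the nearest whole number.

Map distances give recombination frequencies of 0.169 and 0.204 for the two intervals.
With interference 0.52 (so coincidence = 0.48), expected double-crossover frequency = 0.169 × 0.204 × 0.48 = 0.01655.
Expected number = 0.01655 × 1500 = 24.82 ≈ 25.

25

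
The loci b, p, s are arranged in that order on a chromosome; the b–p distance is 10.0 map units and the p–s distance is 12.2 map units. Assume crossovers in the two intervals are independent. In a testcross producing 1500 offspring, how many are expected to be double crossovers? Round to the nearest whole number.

18

Map distances give recombination frequencies of 0.100 and 0.122 for the two intervals.
With no interference, expected double-crossover frequency = 0.100 × 0.122 = 0.01220.
Expected number = 0.01220 × 1500 = 18.30 ≈ 18.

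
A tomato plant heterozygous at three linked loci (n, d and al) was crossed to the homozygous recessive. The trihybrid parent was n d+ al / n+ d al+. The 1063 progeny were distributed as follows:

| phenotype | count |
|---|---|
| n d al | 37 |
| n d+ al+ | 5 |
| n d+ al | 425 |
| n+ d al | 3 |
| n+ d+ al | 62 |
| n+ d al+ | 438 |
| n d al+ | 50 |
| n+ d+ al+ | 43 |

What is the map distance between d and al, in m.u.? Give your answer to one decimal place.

8.3 m.u.

The two rarest classes, n d+ al+ and n+ d al, are the double crossovers. Comparing them with the parentals, only the al allele has switched, so al is the middle locus and the order is d – al – n.
Crossovers in the d–al interval produce the single-crossover classes n d al and n+ d+ al+ (37 + 43 = 80) plus the double crossovers (8).
RF(d–al) = (80 + 8) / 1063 = 88/1063 = 0.0828 → 8.3 m.u.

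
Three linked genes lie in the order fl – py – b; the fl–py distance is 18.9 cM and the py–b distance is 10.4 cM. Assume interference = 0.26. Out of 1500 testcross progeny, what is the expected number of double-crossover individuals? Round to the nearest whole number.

Map distances give recombination frequencies of 0.189 and 0.104 for the two intervals.
With interference 0.26 (so coincidence = 0.74), expected double-crossover frequency = 0.189 × 0.104 × 0.74 = 0.01455.
Expected number = 0.01455 × 1500 = 21.82 ≈ 22.

22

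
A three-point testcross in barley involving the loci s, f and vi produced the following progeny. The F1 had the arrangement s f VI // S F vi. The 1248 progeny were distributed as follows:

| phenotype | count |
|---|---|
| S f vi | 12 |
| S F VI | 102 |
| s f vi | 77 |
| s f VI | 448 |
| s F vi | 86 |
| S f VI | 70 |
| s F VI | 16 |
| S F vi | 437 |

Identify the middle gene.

f

The two rarest classes, s F VI and S f vi, are the double crossovers. Comparing them with the parentals, only the f allele has switched, so f is the middle locus and the order is s – f – vi.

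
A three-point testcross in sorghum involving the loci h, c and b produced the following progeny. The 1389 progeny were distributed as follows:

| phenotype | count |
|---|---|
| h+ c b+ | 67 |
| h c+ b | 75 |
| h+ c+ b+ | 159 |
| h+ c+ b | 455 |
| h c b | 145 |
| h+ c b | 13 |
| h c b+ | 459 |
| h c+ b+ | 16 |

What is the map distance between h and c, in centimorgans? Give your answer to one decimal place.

12.3 centimorgans

The two most frequent reciprocal classes, h c b+ and h+ c+ b, are the parental types, so the F1 was h c b+ / h+ c+ b.
The two rarest classes, h c+ b+ and h+ c b, are the double crossovers. Comparing them with the parentals, only the c allele has switched, so c is the middle locus and the order is b – c – h.
Crossovers in the c–h interval produce the single-crossover classes h+ c b+ and h c+ b (67 + 75 = 142) plus the double crossovers (29).
RF(c–h) = (142 + 29) / 1389 = 171/1389 = 0.1231 → 12.3 centimorgans.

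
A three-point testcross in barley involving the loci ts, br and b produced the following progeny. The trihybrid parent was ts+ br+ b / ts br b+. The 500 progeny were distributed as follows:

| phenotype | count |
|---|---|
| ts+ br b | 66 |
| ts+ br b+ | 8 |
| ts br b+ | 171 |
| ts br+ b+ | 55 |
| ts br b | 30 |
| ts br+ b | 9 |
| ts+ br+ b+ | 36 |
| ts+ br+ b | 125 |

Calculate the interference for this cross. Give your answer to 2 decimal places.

0.26

The two rarest classes, ts br+ b and ts+ br b+, are the double crossovers. Comparing them with the parentals, only the ts allele has switched, so ts is the middle locus and the order is br – ts – b.
br–ts: (121 + 17)/500 = 0.2760; ts–b: (66 + 17)/500 = 0.1660.
Expected DCO frequency = 0.2760 × 0.1660 ≈ 0.04582; observed = 17/500 ≈ 0.03400.
Coefficient of coincidence = 0.03400/0.04582 ≈ 0.74; interference = 1 − 0.74 = 0.26.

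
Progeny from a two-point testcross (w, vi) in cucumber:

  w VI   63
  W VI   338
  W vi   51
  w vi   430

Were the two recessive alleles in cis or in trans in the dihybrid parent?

cis

The two most frequent classes are W VI (338) and w vi (430); these are the parental (non-recombinant) types.
So the F1 carried W VI on one chromosome and w vi on the other — the recessive alleles are on the same chromosome (cis / coupling).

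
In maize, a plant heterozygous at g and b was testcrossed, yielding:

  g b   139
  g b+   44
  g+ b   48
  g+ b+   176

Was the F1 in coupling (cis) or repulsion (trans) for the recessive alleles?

cis

The two most frequent classes are g+ b+ (176) and g b (139); these are the parental (non-recombinant) types.
So the F1 carried g+ b+ on one chromosome and g b on the other — the recessive alleles are on the same chromosome (cis / coupling).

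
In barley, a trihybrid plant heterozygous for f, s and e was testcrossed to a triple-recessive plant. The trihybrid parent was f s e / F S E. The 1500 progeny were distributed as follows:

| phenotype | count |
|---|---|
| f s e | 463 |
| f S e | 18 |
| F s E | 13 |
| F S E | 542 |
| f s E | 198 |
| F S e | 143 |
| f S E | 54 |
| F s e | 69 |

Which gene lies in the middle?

s

The two rarest classes, f S e and F s E, are the double crossovers. Comparing them with the parentals, only the s allele has switched, so s is the middle locus and the order is e – s – f.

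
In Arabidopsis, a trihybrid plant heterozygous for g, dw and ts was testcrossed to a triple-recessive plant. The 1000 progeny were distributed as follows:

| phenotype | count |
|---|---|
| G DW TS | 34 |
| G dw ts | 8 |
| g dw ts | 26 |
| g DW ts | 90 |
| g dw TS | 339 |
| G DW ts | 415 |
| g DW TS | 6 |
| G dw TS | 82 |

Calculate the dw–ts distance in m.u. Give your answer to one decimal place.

The two most frequent reciprocal classes, G DW ts and g dw TS, are the parental types, so the F1 was G DW ts / g dw TS.
The two rarest classes, G dw ts and g DW TS, are the double crossovers. Comparing them with the parentals, only the dw allele has switched, so dw is the middle locus and the order is ts – dw – g.
Crossovers in the ts–dw interval produce the single-crossover classes G DW TS and g dw ts (34 + 26 = 60) plus the double crossovers (14).
RF(ts–dw) = (60 + 14) / 1000 = 74/1000 = 0.0740 → 7.4 m.u.

7.4 m.u.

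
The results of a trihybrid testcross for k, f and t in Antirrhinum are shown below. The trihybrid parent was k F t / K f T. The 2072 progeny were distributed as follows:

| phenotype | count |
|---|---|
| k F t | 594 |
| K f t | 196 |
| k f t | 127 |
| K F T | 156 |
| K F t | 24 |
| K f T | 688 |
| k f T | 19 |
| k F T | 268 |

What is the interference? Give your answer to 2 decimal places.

0.46

The two rarest classes, K F t and k f T, are the double crossovers. Comparing them with the parentals, only the k allele has switched, so k is the middle locus and the order is f – k – t.
f–k: (283 + 43)/2072 = 0.1573; k–t: (464 + 43)/2072 = 0.2447.
Expected DCO frequency = 0.1573 × 0.2447 ≈ 0.03849; observed = 43/2072 ≈ 0.02075.
Coefficient of coincidence = 0.02075/0.03849 ≈ 0.54; interference = 1 − 0.54 = 0.46.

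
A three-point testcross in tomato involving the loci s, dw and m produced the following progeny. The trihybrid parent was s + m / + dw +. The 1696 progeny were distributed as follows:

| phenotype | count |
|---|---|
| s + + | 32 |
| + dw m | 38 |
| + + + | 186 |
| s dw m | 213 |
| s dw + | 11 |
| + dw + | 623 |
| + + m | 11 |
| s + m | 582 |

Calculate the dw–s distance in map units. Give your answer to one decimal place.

The two rarest classes, + + m and s dw +, are the double crossovers. Comparing them with the parentals, only the s allele has switched, so s is the middle locus and the order is m – s – dw.
Crossovers in the s–dw interval produce the single-crossover classes s dw m and + + + (213 + 186 = 399) plus the double crossovers (22).
RF(s–dw) = (399 + 22) / 1696 = 421/1696 = 0.2482 → 24.8 map units.

24.8 map units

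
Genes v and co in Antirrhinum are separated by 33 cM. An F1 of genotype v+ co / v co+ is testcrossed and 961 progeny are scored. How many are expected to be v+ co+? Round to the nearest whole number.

159

A map distance of 33 cM corresponds to a recombination frequency of 0.330.
The F1 is v+ co / v co+, so v+ co+ is a recombinant gamete class with expected frequency r/2 = 0.330/2 = 0.1650.
Expected number = 0.1650 × 961 = 158.56 ≈ 159.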